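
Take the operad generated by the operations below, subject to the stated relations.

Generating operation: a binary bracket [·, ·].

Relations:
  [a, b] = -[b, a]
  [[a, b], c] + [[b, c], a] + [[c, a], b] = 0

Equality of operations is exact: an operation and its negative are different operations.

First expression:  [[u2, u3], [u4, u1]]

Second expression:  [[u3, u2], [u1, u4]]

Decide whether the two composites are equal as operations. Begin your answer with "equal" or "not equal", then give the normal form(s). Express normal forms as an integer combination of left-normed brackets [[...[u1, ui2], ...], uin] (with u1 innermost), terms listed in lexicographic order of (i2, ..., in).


equal; both compose to [[[u1, u4], u2], u3] - [[[u1, u4], u3], u2]

Normal form of the first expression: [[[u1, u4], u2], u3] - [[[u1, u4], u3], u2]
Normal form of the second expression: [[[u1, u4], u2], u3] - [[[u1, u4], u3], u2]
The forms coincide; equal.


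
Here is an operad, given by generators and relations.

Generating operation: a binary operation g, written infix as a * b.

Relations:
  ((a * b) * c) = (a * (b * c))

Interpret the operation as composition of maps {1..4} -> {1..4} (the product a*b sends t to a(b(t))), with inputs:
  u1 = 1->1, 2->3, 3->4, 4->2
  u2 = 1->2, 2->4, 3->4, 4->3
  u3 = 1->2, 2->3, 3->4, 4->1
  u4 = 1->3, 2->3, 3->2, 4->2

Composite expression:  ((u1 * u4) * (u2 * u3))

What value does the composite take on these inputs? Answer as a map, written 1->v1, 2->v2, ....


(u1 * u4) = 1->4, 2->4, 3->3, 4->3
(u2 * u3) = 1->4, 2->4, 3->3, 4->2
((u1 * u4) * (u2 * u3)) = 1->3, 2->3, 3->3, 4->4

1->3, 2->3, 3->3, 4->4


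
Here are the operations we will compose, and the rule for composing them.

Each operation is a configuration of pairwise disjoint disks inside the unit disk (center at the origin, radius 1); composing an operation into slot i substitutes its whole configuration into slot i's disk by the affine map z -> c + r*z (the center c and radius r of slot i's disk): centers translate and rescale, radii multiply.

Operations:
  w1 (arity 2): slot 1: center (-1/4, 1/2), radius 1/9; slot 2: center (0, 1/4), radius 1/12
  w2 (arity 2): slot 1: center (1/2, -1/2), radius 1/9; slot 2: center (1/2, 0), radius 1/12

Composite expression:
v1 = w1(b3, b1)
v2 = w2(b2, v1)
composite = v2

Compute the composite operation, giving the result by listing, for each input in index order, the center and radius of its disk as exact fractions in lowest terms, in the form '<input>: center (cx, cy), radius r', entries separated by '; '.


b1: center (1/2, 1/48), radius 1/144; b2: center (1/2, -1/2), radius 1/9; b3: center (23/48, 1/24), radius 1/108


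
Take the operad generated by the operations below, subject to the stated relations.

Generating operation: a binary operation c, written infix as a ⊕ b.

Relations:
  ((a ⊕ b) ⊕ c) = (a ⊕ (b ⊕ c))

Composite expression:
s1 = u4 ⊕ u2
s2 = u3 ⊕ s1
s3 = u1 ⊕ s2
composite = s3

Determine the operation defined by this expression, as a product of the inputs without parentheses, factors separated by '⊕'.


u1 ⊕ u3 ⊕ u4 ⊕ u2

Under associativity of c, the answer is the u's in reading order.
(u4 ⊕ u2) collapses to u4 ⊕ u2
(u3 ⊕ (u4 ⊕ u2)) collapses to u3 ⊕ u4 ⊕ u2
(u1 ⊕ (u3 ⊕ (u4 ⊕ u2))) collapses to u1 ⊕ u3 ⊕ u4 ⊕ u2


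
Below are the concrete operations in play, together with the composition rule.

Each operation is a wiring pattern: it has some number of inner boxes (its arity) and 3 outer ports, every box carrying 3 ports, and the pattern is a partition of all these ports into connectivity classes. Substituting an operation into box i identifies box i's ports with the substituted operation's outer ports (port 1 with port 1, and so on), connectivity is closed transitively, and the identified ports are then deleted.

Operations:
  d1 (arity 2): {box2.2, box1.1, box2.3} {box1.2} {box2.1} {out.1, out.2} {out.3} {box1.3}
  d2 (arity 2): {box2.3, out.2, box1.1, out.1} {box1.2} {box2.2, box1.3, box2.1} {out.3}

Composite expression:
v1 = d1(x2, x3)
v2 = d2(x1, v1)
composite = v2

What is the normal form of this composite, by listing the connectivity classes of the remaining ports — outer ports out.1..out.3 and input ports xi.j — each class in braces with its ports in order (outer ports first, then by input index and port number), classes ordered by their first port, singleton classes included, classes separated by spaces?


Two ports join when wires chain via d2-identified ports.
stage d1: inputs (x2, x3), connectivity {out.1, out.2} {out.3} {x2.1, x3.2, x3.3} {x2.2} {x2.3} {x3.1}, out.j its boundary
stage d2: inputs (x1, x2, x3), connectivity {out.1, out.2, x1.1} {out.3} {x1.2} {x1.3} {x2.1, x3.2, x3.3} {x2.2} {x2.3} {x3.1}, out.j its boundary

{out.1, out.2, x1.1} {out.3} {x1.2} {x1.3} {x2.1, x3.2, x3.3} {x2.2} {x2.3} {x3.1}


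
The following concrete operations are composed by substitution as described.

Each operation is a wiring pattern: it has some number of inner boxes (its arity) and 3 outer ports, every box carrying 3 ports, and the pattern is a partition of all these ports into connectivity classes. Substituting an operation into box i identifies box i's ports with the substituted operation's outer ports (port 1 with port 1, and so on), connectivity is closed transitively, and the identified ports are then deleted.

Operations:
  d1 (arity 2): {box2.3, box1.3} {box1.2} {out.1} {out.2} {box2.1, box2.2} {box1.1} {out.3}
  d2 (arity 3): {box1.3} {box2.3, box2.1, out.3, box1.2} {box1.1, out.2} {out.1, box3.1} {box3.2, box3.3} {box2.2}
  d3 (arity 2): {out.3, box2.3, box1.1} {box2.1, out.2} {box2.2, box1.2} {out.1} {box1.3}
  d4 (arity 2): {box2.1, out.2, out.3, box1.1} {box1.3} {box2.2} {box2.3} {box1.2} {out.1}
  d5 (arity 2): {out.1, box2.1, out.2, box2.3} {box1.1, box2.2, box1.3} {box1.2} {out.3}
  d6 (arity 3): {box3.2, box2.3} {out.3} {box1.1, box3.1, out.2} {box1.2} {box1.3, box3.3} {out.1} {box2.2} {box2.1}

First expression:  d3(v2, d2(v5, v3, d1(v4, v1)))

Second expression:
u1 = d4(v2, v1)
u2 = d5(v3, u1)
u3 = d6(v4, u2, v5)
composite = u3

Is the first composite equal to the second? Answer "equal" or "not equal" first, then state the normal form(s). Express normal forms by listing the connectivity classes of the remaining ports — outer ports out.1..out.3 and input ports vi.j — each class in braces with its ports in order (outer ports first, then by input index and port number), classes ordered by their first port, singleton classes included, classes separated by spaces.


not equal; first: {out.1} {out.2} {out.3, v2.1, v3.1, v3.3, v5.2} {v1.1, v1.2} {v1.3, v4.3} {v2.2, v5.1} {v2.3} {v3.2} {v4.1} {v4.2} {v5.3}; second: {out.1} {out.2, v4.1, v5.1} {out.3} {v1.1, v2.1, v3.1, v3.3} {v1.2} {v1.3} {v2.2} {v2.3} {v3.2} {v4.2} {v4.3, v5.3} {v5.2}

In normal form, the first expression is {out.1} {out.2} {out.3, v2.1, v3.1, v3.3, v5.2} {v1.1, v1.2} {v1.3, v4.3} {v2.2, v5.1} {v2.3} {v3.2} {v4.1} {v4.2} {v5.3}
In normal form, the second expression is {out.1} {out.2, v4.1, v5.1} {out.3} {v1.1, v2.1, v3.1, v3.3} {v1.2} {v1.3} {v2.2} {v2.3} {v3.2} {v4.2} {v4.3, v5.3} {v5.2}
The normal forms differ: not equal.


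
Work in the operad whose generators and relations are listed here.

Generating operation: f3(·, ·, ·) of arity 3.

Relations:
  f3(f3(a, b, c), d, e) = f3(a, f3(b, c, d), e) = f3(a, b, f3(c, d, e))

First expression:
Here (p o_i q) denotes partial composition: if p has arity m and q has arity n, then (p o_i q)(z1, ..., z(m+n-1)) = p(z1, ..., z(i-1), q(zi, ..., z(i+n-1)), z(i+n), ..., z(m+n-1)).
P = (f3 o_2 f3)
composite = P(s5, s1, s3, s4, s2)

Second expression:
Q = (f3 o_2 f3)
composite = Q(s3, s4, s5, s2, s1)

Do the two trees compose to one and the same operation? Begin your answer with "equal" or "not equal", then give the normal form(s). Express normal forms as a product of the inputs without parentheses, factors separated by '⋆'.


not equal; first: s5 ⋆ s1 ⋆ s3 ⋆ s4 ⋆ s2; second: s3 ⋆ s4 ⋆ s5 ⋆ s2 ⋆ s1

The first expression, normalized: s5 ⋆ s1 ⋆ s3 ⋆ s4 ⋆ s2
The second expression, normalized: s3 ⋆ s4 ⋆ s5 ⋆ s2 ⋆ s1
No match — not equal.


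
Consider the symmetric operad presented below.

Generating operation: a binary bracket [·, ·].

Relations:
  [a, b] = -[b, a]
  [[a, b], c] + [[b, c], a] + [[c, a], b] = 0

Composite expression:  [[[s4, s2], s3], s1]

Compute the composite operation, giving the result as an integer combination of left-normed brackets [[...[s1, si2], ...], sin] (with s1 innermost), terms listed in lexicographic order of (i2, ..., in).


[[[s1, s2], s4], s3] - [[[s1, s3], s2], s4] + [[[s1, s3], s4], s2] - [[[s1, s4], s2], s3]


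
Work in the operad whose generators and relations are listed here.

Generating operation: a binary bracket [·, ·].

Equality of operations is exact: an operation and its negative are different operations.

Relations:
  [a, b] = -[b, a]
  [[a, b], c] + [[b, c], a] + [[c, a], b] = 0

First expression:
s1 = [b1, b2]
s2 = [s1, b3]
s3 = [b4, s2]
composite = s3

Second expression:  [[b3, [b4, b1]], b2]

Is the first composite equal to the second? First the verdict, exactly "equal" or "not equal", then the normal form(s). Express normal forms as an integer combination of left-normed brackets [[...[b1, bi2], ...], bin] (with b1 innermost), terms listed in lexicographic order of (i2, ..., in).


not equal; the first gives -[[[b1, b2], b3], b4] and the second [[[b1, b4], b3], b2]

Reducing the first expression gives -[[[b1, b2], b3], b4]
Reducing the second expression gives [[[b1, b4], b3], b2]
They disagree, so not equal.


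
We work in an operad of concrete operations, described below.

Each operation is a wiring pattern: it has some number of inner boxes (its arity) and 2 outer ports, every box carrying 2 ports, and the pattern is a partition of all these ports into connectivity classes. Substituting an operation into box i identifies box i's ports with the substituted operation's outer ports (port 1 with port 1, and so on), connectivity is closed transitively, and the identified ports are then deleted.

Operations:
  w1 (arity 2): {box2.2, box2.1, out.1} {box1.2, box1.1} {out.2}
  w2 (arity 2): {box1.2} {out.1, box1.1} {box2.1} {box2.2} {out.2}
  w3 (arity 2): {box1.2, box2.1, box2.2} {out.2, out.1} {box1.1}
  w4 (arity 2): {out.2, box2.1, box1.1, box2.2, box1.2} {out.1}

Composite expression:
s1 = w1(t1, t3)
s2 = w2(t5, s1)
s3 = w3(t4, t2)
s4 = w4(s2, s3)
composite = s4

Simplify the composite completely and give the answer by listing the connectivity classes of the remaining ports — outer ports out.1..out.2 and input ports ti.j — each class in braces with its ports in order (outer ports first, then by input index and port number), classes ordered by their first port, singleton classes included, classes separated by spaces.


{out.1} {out.2, t5.1} {t1.1, t1.2} {t2.1, t2.2, t4.2} {t3.1, t3.2} {t4.1} {t5.2}

After gluing at w4, chains via deleted ports link the t-ports.
the subtree at w1 composes to {out.1, t3.1, t3.2} {out.2} {t1.1, t1.2} on (t1, t3); out.j = own outer ports
the subtree at w2 composes to {out.1, t5.1} {out.2} {t1.1, t1.2} {t3.1, t3.2} {t5.2} on (t5, t1, t3); out.j = own outer ports
the subtree at w3 composes to {out.1, out.2} {t2.1, t2.2, t4.2} {t4.1} on (t4, t2); out.j = own outer ports
the subtree at w4 composes to {out.1} {out.2, t5.1} {t1.1, t1.2} {t2.1, t2.2, t4.2} {t3.1, t3.2} {t4.1} {t5.2} on (t5, t1, t3, t4, t2); out.j = own outer ports


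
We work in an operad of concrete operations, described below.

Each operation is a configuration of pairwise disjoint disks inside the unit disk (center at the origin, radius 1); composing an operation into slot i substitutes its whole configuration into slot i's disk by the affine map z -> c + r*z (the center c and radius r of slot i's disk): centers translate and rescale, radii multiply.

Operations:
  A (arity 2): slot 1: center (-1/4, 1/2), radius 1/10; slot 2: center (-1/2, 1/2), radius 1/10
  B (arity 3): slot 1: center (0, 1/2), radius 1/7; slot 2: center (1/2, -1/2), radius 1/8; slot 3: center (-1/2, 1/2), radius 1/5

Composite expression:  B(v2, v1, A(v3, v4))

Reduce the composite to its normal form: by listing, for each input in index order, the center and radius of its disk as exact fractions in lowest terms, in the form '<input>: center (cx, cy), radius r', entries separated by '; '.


v1: center (1/2, -1/2), radius 1/8; v2: center (0, 1/2), radius 1/7; v3: center (-11/20, 3/5), radius 1/50; v4: center (-3/5, 3/5), radius 1/50

Below B, radii multiply path by path; the v-disk centers shift.
input v2: applying the 1 nested substitution gives center (0, 1/2), radius 1/7
input v1: applying the 1 nested substitution gives center (1/2, -1/2), radius 1/8
input v3: applying the 2 nested substitutions gives center (-11/20, 3/5), radius 1/50
input v4: applying the 2 nested substitutions gives center (-3/5, 3/5), radius 1/50


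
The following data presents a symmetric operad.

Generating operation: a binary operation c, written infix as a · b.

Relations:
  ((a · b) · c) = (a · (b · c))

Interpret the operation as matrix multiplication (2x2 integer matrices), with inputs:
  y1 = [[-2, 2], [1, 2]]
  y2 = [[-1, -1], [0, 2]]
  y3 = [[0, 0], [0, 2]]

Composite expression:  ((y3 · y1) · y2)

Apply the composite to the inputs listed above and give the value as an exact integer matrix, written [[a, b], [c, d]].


[[0, 0], [-2, 6]]

(y3 · y1) = [[0, 0], [2, 4]]
((y3 · y1) · y2) = [[0, 0], [-2, 6]]


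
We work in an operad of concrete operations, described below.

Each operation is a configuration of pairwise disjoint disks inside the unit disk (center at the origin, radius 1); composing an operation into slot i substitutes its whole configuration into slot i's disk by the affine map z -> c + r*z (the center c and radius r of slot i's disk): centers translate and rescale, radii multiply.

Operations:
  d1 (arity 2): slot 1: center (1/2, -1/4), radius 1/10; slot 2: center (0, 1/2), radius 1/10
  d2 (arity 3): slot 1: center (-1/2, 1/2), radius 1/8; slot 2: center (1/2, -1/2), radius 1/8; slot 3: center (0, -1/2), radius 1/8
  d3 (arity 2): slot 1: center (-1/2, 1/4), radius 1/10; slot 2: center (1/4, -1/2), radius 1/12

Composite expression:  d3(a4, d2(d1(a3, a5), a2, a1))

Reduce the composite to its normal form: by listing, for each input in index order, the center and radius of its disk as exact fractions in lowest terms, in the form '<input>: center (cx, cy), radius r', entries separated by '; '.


a1: center (1/4, -13/24), radius 1/96; a2: center (7/24, -13/24), radius 1/96; a3: center (41/192, -59/128), radius 1/960; a4: center (-1/2, 1/4), radius 1/10; a5: center (5/24, -29/64), radius 1/960

Nesting under d3 composes maps z -> c + r*z down each a-path.
a4: after 1 affine step, its disk has center (-1/2, 1/4), radius 1/10
a3: after 3 affine steps, its disk has center (41/192, -59/128), radius 1/960
a5: after 3 affine steps, its disk has center (5/24, -29/64), radius 1/960
a2: after 2 affine steps, its disk has center (7/24, -13/24), radius 1/96
a1: after 2 affine steps, its disk has center (1/4, -13/24), radius 1/96


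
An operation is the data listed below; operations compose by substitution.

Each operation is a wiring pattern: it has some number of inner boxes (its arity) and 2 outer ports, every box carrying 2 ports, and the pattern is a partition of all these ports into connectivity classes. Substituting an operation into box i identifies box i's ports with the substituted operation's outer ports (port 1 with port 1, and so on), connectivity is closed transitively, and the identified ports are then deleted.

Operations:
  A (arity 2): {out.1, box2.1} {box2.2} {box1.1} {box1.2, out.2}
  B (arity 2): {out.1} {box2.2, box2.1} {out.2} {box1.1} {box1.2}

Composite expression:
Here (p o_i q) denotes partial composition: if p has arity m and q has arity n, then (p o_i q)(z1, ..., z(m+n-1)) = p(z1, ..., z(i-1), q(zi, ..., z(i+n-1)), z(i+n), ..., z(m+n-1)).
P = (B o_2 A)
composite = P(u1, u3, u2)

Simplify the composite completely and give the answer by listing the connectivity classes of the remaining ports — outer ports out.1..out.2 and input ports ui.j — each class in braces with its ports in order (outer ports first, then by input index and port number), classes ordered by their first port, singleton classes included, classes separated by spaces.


{out.1} {out.2} {u1.1} {u1.2} {u2.1, u3.2} {u2.2} {u3.1}

Treat the ports identified at B as solder joints: merge, then drop.
A over (u3, u2) gives {out.1, u2.1} {out.2, u3.2} {u2.2} {u3.1}, out.j being that stage's outer ports
B over (u1, u3, u2) gives {out.1} {out.2} {u1.1} {u1.2} {u2.1, u3.2} {u2.2} {u3.1}, out.j being that stage's outer ports


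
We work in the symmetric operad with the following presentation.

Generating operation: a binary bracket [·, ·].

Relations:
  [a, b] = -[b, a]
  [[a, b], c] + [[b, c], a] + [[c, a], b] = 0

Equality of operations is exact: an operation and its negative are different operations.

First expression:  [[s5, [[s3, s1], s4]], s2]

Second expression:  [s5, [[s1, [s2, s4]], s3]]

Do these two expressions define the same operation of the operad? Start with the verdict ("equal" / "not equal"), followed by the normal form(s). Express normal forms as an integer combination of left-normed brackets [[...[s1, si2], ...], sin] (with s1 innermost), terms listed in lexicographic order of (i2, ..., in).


not equal; first: [[[[s1, s3], s4], s5], s2]; second: -[[[[s1, s2], s4], s3], s5] + [[[[s1, s4], s2], s3], s5]

The first expression, normalized: [[[[s1, s3], s4], s5], s2]
The second expression, normalized: -[[[[s1, s2], s4], s3], s5] + [[[[s1, s4], s2], s3], s5]
No match — not equal.


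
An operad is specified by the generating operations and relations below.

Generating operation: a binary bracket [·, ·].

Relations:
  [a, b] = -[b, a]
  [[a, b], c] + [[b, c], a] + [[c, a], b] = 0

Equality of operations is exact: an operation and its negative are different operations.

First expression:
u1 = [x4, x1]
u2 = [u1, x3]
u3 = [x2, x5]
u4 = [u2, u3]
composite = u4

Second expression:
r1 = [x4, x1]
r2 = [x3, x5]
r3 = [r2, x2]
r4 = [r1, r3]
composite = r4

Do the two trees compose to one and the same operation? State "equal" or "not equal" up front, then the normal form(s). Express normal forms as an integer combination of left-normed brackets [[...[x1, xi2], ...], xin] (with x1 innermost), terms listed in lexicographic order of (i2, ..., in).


not equal: they reduce to -[[[[x1, x4], x3], x2], x5] + [[[[x1, x4], x3], x5], x2] and [[[[x1, x4], x2], x3], x5] - [[[[x1, x4], x2], x5], x3] - [[[[x1, x4], x3], x5], x2] + [[[[x1, x4], x5], x3], x2]

The first composite normalizes to -[[[[x1, x4], x3], x2], x5] + [[[[x1, x4], x3], x5], x2]
The second composite normalizes to [[[[x1, x4], x2], x3], x5] - [[[[x1, x4], x2], x5], x3] - [[[[x1, x4], x3], x5], x2] + [[[[x1, x4], x5], x3], x2]
The normal forms differ: not equal.


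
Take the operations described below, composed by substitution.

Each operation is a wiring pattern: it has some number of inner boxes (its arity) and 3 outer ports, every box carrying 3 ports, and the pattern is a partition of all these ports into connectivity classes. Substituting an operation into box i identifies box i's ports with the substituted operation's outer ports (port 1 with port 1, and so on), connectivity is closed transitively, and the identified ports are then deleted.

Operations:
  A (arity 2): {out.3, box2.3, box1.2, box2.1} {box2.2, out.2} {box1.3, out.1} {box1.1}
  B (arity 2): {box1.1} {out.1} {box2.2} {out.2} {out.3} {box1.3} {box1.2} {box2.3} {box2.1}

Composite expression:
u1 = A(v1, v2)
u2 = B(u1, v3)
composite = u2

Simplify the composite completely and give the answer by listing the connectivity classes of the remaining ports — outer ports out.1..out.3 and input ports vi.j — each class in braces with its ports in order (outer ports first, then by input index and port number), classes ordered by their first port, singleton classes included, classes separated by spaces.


{out.1} {out.2} {out.3} {v1.1} {v1.2, v2.1, v2.3} {v1.3} {v2.2} {v3.1} {v3.2} {v3.3}


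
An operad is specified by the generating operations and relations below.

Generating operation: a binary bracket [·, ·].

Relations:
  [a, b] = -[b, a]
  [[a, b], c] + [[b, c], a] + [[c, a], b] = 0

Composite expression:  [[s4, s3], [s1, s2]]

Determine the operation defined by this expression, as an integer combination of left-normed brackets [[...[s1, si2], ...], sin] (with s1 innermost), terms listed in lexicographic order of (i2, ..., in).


A multilinear Lie element is pinned by s1-initial words (s1 innermost).
Composite bracket: [[s4, s3], [s1, s2]]
Applying ab - ba throughout gives 8 signed words (2^3 = 8).
Words beginning with s1 determine it all:
  from s1s2s3s4, sign +1: term +[[[s1, s2], s3], s4]
  from s1s2s4s3, sign -1: term -[[[s1, s2], s4], s3]

[[[s1, s2], s3], s4] - [[[s1, s2], s4], s3]


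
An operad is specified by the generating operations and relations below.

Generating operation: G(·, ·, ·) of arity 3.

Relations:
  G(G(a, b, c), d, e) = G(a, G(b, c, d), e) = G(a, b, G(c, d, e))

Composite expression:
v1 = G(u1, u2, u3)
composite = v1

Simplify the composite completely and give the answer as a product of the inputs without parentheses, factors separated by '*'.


The G-tree's shape is irrelevant; the u-reading-order decides.
G(u1, u2, u3) spells out as u1 * u2 * u3

u1 * u2 * u3


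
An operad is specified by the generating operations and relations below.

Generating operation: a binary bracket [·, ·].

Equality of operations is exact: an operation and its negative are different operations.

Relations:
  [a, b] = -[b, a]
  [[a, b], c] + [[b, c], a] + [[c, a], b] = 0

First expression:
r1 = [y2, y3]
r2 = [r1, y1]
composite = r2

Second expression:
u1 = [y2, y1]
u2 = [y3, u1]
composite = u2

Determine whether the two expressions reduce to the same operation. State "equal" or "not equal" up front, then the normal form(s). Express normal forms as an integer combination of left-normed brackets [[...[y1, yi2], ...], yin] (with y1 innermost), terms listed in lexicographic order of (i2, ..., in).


not equal — first -[[y1, y2], y3] + [[y1, y3], y2], second [[y1, y2], y3]

In normal form, the first expression is -[[y1, y2], y3] + [[y1, y3], y2]
In normal form, the second expression is [[y1, y2], y3]
The normal forms differ: not equal.


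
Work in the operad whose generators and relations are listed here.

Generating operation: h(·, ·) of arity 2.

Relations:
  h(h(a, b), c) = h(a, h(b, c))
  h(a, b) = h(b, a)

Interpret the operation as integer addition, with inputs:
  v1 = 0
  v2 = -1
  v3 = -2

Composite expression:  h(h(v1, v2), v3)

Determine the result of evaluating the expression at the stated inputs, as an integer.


h(v1, v2) = -1
h(h(v1, v2), v3) = -3

-3


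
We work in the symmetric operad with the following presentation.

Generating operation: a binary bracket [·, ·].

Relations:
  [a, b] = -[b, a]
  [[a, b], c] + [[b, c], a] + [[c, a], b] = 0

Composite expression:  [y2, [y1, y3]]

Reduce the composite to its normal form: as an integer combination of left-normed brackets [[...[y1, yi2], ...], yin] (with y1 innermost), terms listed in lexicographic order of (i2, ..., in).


-[[y1, y3], y2]

Left-normed coefficients sit on the y1-initial expansion words.
Composite bracket: [y2, [y1, y3]]
The bracket unfolds into 4 signed words via [a, b] = ab - ba (2^2 = 4).
Collect the words opening with y1:
  sign of y1y3y2 is -1, so it contributes -[[y1, y3], y2]


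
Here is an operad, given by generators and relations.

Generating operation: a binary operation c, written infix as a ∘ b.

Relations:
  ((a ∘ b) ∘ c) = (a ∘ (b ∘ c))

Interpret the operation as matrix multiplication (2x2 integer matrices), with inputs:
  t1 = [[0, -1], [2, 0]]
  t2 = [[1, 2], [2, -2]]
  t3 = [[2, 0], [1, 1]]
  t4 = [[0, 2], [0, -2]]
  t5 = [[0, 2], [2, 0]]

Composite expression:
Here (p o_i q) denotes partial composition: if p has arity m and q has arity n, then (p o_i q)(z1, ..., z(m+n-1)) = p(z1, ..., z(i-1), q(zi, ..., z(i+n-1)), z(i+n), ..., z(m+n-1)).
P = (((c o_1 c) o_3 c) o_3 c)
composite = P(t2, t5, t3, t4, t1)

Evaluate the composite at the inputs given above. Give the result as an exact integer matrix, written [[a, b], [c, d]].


(t2 ∘ t5) = [[4, 2], [-4, 4]]
(t3 ∘ t4) = [[0, 4], [0, 0]]
((t3 ∘ t4) ∘ t1) = [[8, 0], [0, 0]]
((t2 ∘ t5) ∘ ((t3 ∘ t4) ∘ t1)) = [[32, 0], [-32, 0]]

[[32, 0], [-32, 0]]


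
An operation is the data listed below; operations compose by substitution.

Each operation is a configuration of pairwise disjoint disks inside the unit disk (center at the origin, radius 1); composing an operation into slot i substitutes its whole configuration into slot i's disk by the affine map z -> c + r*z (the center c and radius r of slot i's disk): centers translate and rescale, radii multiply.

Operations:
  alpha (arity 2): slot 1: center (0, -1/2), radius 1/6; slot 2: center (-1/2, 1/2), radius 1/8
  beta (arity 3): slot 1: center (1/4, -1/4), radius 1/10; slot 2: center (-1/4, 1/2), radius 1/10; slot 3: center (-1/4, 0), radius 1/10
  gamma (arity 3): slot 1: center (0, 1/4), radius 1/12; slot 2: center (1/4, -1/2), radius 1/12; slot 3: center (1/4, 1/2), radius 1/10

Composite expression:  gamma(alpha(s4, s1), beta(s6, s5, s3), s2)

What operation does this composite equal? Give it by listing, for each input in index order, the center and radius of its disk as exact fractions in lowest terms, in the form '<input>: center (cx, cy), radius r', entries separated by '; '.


s1: center (-1/24, 7/24), radius 1/96; s2: center (1/4, 1/2), radius 1/10; s3: center (11/48, -1/2), radius 1/120; s4: center (0, 5/24), radius 1/72; s5: center (11/48, -11/24), radius 1/120; s6: center (13/48, -25/48), radius 1/120


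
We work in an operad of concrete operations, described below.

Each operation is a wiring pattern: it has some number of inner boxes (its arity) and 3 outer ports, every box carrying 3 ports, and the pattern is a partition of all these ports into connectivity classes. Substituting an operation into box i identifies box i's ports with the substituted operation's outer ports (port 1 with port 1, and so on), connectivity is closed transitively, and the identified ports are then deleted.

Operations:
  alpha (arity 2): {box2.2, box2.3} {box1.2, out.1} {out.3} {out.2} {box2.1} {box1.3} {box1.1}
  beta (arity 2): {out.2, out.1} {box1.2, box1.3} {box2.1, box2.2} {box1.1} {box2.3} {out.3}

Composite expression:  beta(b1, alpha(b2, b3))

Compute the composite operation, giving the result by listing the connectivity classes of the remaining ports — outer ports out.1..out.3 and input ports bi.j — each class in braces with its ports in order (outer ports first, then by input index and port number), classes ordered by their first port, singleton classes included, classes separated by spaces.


{out.1, out.2} {out.3} {b1.1} {b1.2, b1.3} {b2.1} {b2.2} {b2.3} {b3.1} {b3.2, b3.3}

Substituting into beta glues patterns; closure does the rest.
composing alpha on (b2, b3), with out.j its own outer ports: {out.1, b2.2} {out.2} {out.3} {b2.1} {b2.3} {b3.1} {b3.2, b3.3}
composing beta on (b1, b2, b3), with out.j its own outer ports: {out.1, out.2} {out.3} {b1.1} {b1.2, b1.3} {b2.1} {b2.2} {b2.3} {b3.1} {b3.2, b3.3}


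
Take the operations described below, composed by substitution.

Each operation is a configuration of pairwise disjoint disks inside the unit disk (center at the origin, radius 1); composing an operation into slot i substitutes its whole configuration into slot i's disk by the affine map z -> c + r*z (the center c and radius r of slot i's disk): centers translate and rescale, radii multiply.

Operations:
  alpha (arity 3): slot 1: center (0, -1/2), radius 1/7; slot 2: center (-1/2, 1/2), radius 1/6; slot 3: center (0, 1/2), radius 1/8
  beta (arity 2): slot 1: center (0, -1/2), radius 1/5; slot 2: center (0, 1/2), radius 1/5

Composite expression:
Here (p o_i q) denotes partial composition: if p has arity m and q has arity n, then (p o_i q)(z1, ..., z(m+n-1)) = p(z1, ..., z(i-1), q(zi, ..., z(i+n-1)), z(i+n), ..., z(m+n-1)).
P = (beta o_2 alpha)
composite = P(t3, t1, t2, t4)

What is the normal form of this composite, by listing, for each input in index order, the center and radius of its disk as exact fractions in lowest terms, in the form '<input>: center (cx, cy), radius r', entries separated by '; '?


t1: center (0, 2/5), radius 1/35; t2: center (-1/10, 3/5), radius 1/30; t3: center (0, -1/2), radius 1/5; t4: center (0, 3/5), radius 1/40

Follow each t-input down from beta: c' goes to c + r*c', radius to r*r'.
t3 passes through 1 substitution, ending at center (0, -1/2), radius 1/5
t1 passes through 2 substitutions, ending at center (0, 2/5), radius 1/35
t2 passes through 2 substitutions, ending at center (-1/10, 3/5), radius 1/30
t4 passes through 2 substitutions, ending at center (0, 3/5), radius 1/40


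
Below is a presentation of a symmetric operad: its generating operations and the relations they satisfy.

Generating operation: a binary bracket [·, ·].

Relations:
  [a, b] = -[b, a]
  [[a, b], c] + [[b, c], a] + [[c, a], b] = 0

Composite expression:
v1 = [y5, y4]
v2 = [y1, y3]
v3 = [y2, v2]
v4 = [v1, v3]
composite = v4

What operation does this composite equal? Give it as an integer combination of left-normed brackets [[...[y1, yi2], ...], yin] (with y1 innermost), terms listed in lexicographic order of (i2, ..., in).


-[[[[y1, y3], y2], y4], y5] + [[[[y1, y3], y2], y5], y4]

Left-normed coefficients sit on the y1-initial expansion words.
Composite bracket: [[y5, y4], [y2, [y1, y3]]]
The bracket unfolds into 16 signed words via [a, b] = ab - ba (2^4 = 16).
Words beginning with y1 determine it all:
  y1y3y2y4y5 appears with sign -1, giving the term -[[[[y1, y3], y2], y4], y5]
  y1y3y2y5y4 appears with sign +1, giving the term +[[[[y1, y3], y2], y5], y4]


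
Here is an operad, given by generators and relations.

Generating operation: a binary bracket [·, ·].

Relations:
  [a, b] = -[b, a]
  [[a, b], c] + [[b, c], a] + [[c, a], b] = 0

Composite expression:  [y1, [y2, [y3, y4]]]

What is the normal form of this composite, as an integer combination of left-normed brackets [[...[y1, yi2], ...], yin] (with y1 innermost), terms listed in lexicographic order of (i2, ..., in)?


[[[y1, y2], y3], y4] - [[[y1, y2], y4], y3] - [[[y1, y3], y4], y2] + [[[y1, y4], y3], y2]

Left-normed coefficients sit on the y1-initial expansion words.
Composite bracket: [y1, [y2, [y3, y4]]]
Expanding via [a, b] = ab - ba: 8 signed words (2^3 = 8).
Coefficients come from the y1-initial words:
  word y1y2y3y4 has sign +1, contributing +[[[y1, y2], y3], y4]
  word y1y2y4y3 has sign -1, contributing -[[[y1, y2], y4], y3]
  word y1y3y4y2 has sign -1, contributing -[[[y1, y3], y4], y2]
  word y1y4y3y2 has sign +1, contributing +[[[y1, y4], y3], y2]


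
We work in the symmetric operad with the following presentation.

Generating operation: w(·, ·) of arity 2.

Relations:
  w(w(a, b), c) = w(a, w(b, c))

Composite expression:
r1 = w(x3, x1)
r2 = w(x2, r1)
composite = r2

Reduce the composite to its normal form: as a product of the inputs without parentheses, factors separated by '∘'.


x2 ∘ x3 ∘ x1


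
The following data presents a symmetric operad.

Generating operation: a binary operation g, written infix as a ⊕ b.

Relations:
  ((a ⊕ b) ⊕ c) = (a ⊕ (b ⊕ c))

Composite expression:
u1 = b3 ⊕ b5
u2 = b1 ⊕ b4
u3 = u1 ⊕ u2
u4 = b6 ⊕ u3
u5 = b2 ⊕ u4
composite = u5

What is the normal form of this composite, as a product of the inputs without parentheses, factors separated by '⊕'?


b2 ⊕ b6 ⊕ b3 ⊕ b5 ⊕ b1 ⊕ b4

Under associativity of g, the answer is the b's in reading order.
(b3 ⊕ b5) collapses to b3 ⊕ b5
(b1 ⊕ b4) collapses to b1 ⊕ b4
((b3 ⊕ b5) ⊕ (b1 ⊕ b4)) collapses to b3 ⊕ b5 ⊕ b1 ⊕ b4
(b6 ⊕ ((b3 ⊕ b5) ⊕ (b1 ⊕ b4))) collapses to b6 ⊕ b3 ⊕ b5 ⊕ b1 ⊕ b4
(b2 ⊕ (b6 ⊕ ((b3 ⊕ b5) ⊕ (b1 ⊕ b4)))) collapses to b2 ⊕ b6 ⊕ b3 ⊕ b5 ⊕ b1 ⊕ b4


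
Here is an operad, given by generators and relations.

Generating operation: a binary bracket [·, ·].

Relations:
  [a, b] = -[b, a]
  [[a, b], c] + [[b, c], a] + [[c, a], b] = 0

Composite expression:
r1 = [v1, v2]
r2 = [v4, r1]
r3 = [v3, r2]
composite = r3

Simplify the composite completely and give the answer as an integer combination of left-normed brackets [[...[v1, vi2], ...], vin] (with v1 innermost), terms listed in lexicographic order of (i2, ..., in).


[[[v1, v2], v4], v3]

Left-normed coefficients sit on the v1-initial expansion words.
Composite bracket: [v3, [v4, [v1, v2]]]
Each bracket splits as ab - ba, giving 8 signed words (2^3 = 8).
Coefficients come from the v1-initial words:
  v1v2v4v3 appears with sign +1, giving the term +[[[v1, v2], v4], v3]


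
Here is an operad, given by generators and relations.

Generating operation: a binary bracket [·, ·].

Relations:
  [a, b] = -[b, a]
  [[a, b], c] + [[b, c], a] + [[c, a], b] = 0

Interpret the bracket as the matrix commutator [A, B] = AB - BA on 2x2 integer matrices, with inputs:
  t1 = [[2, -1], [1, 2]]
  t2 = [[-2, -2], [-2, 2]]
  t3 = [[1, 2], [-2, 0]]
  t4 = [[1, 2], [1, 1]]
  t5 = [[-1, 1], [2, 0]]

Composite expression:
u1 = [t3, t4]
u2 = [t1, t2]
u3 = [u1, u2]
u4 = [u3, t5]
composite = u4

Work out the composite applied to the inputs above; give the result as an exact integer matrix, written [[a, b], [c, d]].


[[-168, -88], [8, 168]]


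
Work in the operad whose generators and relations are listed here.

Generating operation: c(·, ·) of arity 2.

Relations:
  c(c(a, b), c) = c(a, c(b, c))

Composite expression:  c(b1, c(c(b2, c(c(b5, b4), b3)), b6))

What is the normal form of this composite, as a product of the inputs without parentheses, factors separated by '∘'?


b1 ∘ b2 ∘ b5 ∘ b4 ∘ b3 ∘ b6

Under associativity of c, the answer is the b's in reading order.
c(b5, b4) flattens to b5 ∘ b4
c(c(b5, b4), b3) flattens to b5 ∘ b4 ∘ b3
c(b2, c(c(b5, b4), b3)) flattens to b2 ∘ b5 ∘ b4 ∘ b3
c(c(b2, c(c(b5, b4), b3)), b6) flattens to b2 ∘ b5 ∘ b4 ∘ b3 ∘ b6
c(b1, c(c(b2, c(c(b5, b4), b3)), b6)) flattens to b1 ∘ b2 ∘ b5 ∘ b4 ∘ b3 ∘ b6


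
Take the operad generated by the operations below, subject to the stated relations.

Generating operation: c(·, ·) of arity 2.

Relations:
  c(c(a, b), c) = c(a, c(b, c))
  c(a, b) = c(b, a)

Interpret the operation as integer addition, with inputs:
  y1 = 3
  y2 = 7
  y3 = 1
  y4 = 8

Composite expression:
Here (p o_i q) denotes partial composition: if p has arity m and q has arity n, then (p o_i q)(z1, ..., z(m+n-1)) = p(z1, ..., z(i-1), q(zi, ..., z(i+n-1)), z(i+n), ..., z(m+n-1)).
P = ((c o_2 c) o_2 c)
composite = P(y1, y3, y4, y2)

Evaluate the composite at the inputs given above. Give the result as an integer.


19

c(y3, y4) = 9
c(c(y3, y4), y2) = 16
c(y1, c(c(y3, y4), y2)) = 19


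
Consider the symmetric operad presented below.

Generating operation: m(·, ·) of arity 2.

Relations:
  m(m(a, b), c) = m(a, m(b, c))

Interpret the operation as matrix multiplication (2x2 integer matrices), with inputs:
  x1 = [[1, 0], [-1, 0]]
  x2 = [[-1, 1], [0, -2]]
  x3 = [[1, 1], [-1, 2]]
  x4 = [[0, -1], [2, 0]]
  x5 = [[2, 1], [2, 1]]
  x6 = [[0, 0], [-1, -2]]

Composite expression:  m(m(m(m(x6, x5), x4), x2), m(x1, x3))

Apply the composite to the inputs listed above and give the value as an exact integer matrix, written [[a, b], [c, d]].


m(x6, x5) = [[0, 0], [-6, -3]]
m(m(x6, x5), x4) = [[0, 0], [-6, 6]]
m(m(m(x6, x5), x4), x2) = [[0, 0], [6, -18]]
m(x1, x3) = [[1, 1], [-1, -1]]
m(m(m(m(x6, x5), x4), x2), m(x1, x3)) = [[0, 0], [24, 24]]

[[0, 0], [24, 24]]


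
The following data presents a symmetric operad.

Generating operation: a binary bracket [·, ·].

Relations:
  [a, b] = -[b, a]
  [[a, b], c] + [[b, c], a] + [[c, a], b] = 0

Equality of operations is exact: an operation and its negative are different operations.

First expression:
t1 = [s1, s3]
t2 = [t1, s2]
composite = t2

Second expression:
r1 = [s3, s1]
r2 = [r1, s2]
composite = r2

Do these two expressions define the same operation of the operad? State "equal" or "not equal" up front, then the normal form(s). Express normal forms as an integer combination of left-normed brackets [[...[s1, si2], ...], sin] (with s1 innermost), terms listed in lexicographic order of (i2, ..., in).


not equal: they reduce to [[s1, s3], s2] and -[[s1, s3], s2]

The first expression, normalized: [[s1, s3], s2]
The second expression, normalized: -[[s1, s3], s2]
They disagree, so not equal.


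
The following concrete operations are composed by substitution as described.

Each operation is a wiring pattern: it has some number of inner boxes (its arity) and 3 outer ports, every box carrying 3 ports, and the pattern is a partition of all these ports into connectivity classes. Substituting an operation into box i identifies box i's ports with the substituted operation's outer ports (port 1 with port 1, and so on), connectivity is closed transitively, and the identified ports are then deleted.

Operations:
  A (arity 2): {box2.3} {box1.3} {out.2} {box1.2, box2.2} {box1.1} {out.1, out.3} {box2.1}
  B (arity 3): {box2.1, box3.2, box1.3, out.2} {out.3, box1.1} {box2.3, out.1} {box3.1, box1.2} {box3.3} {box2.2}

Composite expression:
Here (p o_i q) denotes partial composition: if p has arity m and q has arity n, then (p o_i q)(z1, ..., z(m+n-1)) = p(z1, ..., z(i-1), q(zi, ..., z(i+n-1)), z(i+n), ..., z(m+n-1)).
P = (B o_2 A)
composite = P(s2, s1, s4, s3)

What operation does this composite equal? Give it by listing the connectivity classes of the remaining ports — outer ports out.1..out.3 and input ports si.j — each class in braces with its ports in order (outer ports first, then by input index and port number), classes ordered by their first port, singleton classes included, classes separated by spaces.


{out.1, out.2, s2.3, s3.2} {out.3, s2.1} {s1.1} {s1.2, s4.2} {s1.3} {s2.2, s3.1} {s3.3} {s4.1} {s4.3}

After gluing at B, chains via deleted ports link the s-ports.
the subtree at A composes to {out.1, out.3} {out.2} {s1.1} {s1.2, s4.2} {s1.3} {s4.1} {s4.3} on (s1, s4); out.j = own outer ports
the subtree at B composes to {out.1, out.2, s2.3, s3.2} {out.3, s2.1} {s1.1} {s1.2, s4.2} {s1.3} {s2.2, s3.1} {s3.3} {s4.1} {s4.3} on (s2, s1, s4, s3); out.j = own outer ports


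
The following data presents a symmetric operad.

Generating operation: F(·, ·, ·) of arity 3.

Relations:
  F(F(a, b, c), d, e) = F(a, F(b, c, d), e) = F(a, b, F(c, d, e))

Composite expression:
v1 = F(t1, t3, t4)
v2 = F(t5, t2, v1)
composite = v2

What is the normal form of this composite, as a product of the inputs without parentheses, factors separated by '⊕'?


t5 ⊕ t2 ⊕ t1 ⊕ t3 ⊕ t4

Every regrouping of F is equal, so read the t-inputs in written order.
F(t1, t3, t4) flattens to t1 ⊕ t3 ⊕ t4
F(t5, t2, F(t1, t3, t4)) flattens to t5 ⊕ t2 ⊕ t1 ⊕ t3 ⊕ t4


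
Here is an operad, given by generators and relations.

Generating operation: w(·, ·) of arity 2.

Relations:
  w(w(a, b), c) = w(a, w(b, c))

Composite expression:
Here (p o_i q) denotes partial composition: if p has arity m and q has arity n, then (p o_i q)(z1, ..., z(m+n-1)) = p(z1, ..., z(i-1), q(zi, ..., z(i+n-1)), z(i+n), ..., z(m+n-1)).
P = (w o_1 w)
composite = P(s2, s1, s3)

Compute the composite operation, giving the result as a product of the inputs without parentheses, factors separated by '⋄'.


s2 ⋄ s1 ⋄ s3

Key point: w is associative — brackets drop, the s-order remains.
w(s2, s1) linearizes to s2 ⋄ s1
w(w(s2, s1), s3) linearizes to s2 ⋄ s1 ⋄ s3


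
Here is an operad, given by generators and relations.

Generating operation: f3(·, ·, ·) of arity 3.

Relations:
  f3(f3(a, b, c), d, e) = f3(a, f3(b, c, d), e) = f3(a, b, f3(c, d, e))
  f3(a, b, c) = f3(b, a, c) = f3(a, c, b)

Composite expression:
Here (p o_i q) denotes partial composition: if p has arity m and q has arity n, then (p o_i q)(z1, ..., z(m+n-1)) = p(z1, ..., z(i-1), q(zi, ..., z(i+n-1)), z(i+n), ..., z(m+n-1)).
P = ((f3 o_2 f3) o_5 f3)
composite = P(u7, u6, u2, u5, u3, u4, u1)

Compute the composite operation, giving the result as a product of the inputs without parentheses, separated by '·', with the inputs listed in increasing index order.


u1 · u2 · u3 · u4 · u5 · u6 · u7

Shape and order are irrelevant to f3; the u-input set decides.
f3(u6, u2, u5) collapses to u6 · u2 · u5
f3(u3, u4, u1) collapses to u3 · u4 · u1
f3(u7, f3(u6, u2, u5), f3(u3, u4, u1)) collapses to u7 · u6 · u2 · u5 · u3 · u4 · u1
the factors in increasing index order: u1 · u2 · u3 · u4 · u5 · u6 · u7
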